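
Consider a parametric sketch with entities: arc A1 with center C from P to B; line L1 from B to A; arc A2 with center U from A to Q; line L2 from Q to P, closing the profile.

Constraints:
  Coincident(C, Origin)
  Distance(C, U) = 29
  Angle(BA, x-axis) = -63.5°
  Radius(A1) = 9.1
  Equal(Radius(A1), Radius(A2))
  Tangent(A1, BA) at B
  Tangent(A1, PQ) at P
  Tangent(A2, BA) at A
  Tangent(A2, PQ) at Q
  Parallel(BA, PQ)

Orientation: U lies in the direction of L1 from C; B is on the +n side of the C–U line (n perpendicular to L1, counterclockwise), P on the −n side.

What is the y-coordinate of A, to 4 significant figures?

-21.89

The slot axis is L1's direction at -63.5°, so u = (cos -63.5°, sin -63.5°) = (0.4462, -0.8949) and n = (−sin -63.5°, cos -63.5°) = (0.8949, 0.4462). C is at the origin and U lies 29.0 along u from C, so U = 29.0·u = (12.94, -25.95). Tangency of A1 to both parallel lines with radius 9.1 puts B and P at C ± 9.1·n: B = (8.144, 4.060), P = (-8.144, -4.060). Equal radii place A and Q the same way about U: A = U + 9.1·n = (21.08, -21.89), Q = U − 9.1·n = (4.796, -30.01). So A.y = -21.89.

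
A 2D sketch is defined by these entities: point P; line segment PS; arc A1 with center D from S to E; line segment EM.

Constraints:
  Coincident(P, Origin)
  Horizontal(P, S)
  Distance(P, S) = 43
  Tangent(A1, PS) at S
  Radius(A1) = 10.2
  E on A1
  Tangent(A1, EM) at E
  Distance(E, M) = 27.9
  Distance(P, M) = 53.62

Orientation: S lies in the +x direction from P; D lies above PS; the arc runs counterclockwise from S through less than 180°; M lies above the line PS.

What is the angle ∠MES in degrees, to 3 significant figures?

119°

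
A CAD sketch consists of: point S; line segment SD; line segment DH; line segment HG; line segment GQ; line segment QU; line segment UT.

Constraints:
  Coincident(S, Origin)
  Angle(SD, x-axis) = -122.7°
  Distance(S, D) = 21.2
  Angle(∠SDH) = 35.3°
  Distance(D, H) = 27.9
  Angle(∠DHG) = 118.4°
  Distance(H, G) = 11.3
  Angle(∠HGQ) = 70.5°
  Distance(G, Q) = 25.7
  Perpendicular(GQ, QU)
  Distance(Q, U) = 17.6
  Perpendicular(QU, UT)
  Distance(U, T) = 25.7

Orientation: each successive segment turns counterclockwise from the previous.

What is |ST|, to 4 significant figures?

23.74

GQ is perpendicular to QU, so QU runs at -76.90°; with |QU| = 17.6, U = (-5.367, -19.13). QU is perpendicular to UT, so UT runs at 13.10°; with |UT| = 25.7, T = (19.66, -13.30). Then |ST| = |T − S| = 23.74.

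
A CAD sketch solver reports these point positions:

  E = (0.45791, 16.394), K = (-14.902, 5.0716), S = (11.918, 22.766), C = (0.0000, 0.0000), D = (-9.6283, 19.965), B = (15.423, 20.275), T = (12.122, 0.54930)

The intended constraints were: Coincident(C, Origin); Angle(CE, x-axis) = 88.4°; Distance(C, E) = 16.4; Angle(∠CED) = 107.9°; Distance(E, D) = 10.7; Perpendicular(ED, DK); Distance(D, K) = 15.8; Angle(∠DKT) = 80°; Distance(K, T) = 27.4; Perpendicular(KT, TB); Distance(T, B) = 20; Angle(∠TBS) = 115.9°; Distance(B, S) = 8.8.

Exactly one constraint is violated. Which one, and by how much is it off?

Distance(B, S) = 8.8 — off by 4.50.

C = (0.00, 0.00) ✓; CE at 88.40° ✓; |CE| = 16.40 ✓; ∠CED = 107.9° ✓; |ED| = 10.70 ✓; ∠(ED, DK) = 90.00° ✓; |DK| = 15.80 ✓; ∠DKT = 80.00° ✓; |KT| = 27.40 ✓; ∠(KT, TB) = 90.00° ✓; |TB| = 20.00 ✓; ∠TBS = 115.9° ✓; |BS| = 4.300 ✗.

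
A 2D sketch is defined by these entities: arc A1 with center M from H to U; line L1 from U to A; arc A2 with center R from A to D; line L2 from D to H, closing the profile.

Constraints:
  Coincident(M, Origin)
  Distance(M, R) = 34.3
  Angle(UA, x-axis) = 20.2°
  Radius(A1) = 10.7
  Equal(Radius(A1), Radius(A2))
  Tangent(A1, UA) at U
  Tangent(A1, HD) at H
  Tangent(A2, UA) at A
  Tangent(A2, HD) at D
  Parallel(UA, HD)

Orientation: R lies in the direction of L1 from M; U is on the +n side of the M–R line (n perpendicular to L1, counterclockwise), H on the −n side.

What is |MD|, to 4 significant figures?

35.93

Tangency of A1 to both parallel lines with radius 10.7 puts U and H at M ± 10.7·n: U = (-3.695, 10.04), H = (3.695, -10.04). Equal radii place A and D the same way about R: A = R + 10.7·n = (28.50, 21.89), D = R − 10.7·n = (35.89, 1.802). Then |MD| = |D − M| = 35.93.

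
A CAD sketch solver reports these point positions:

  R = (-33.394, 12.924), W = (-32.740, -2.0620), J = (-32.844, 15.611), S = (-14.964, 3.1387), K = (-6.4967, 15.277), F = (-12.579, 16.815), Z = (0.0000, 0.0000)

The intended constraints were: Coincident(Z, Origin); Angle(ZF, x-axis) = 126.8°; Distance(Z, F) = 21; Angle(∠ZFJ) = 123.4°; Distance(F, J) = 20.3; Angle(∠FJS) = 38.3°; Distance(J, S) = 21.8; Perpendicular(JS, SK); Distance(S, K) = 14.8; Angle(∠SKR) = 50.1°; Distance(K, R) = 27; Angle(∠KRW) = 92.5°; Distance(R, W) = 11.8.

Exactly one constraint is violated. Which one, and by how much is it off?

Distance(R, W) = 11.8 — off by 3.20.

Z = (0.00, 0.00) ✓; ZF at 126.8° ✓; |ZF| = 21.00 ✓; ∠ZFJ = 123.4° ✓; |FJ| = 20.30 ✓; ∠FJS = 38.30° ✓; |JS| = 21.80 ✓; ∠(JS, SK) = 90.00° ✓; |SK| = 14.80 ✓; ∠SKR = 50.10° ✓; |KR| = 27.00 ✓; ∠KRW = 92.50° ✓; |RW| = 15.00 ✗.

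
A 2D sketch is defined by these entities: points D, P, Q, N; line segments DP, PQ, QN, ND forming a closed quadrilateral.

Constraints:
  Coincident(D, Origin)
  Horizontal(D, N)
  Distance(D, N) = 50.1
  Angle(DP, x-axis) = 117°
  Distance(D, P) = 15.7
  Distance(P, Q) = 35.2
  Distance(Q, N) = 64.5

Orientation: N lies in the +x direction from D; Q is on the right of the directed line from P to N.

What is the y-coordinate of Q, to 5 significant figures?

-21.010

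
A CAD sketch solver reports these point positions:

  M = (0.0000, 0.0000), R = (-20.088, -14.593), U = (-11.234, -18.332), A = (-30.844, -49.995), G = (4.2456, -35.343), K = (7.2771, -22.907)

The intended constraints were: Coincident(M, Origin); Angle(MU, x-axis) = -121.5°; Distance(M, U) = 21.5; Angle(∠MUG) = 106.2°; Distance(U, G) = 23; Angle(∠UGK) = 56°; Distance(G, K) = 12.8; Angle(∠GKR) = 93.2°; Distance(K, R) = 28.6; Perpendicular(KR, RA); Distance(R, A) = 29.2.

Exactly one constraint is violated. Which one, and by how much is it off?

Distance(R, A) = 29.2 — off by 7.80.

M = (0.00, 0.00) ✓; MU at -121.5° ✓; |MU| = 21.50 ✓; ∠MUG = 106.2° ✓; |UG| = 23.00 ✓; ∠UGK = 56.00° ✓; |GK| = 12.80 ✓; ∠GKR = 93.20° ✓; |KR| = 28.60 ✓; ∠(KR, RA) = 90.00° ✓; |RA| = 37.00 ✗.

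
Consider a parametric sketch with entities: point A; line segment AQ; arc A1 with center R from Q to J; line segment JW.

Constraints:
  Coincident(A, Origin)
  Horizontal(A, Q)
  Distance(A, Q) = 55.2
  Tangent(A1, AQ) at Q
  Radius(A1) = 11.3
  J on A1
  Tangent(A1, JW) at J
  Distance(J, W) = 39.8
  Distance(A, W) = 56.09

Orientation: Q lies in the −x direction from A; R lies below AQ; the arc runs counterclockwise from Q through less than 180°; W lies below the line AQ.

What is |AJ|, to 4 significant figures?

65.64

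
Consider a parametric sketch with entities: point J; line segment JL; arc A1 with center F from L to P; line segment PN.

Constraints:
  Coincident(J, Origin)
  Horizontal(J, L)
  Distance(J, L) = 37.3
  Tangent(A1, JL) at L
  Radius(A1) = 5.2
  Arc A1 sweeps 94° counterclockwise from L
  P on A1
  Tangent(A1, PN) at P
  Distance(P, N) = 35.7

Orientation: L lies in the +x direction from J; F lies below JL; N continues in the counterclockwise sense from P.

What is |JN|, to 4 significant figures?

53.78

On A1, L sits at bearing 90° from F; a 94° counterclockwise sweep puts P at bearing 184°, so P = F + 5.2·(cos 184°, sin 184°) = (32.11, -5.563). A1 meets PN tangentially, so FP is at right angles to PN, so PN runs along (−sin 184°, cos 184°); with |PN| = 35.7, N = (34.60, -41.18). Then |JN| = |N − J| = 53.78.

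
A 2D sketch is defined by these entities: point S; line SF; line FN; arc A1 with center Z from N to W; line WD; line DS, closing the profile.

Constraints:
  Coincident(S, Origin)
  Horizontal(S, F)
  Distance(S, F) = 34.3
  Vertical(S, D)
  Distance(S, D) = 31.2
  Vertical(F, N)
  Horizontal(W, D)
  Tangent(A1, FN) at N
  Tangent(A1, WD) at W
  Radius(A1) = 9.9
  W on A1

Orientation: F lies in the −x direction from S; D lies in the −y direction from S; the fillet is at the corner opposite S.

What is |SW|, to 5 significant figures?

39.608

S is at the origin; S and F share the same y with |SF| = 34.3 and F on the −x side, so F = (-34.300, 0.0000). SD is vertical with |SD| = 31.2 and D on the −y side, so D = (0.0000, -31.200). The virtual corner opposite S is at (-34.300, -31.200). Tangency of A1 to FN means the radius ZN is perpendicular to FN and tangency of A1 to WD means the radius ZW is perpendicular to WD, with radius 9.9, so the center Z sits 9.9 in from both sides at Z = (-24.400, -21.300). That places the tangent points at N = (-34.300, -21.300) on FN and W = (-24.400, -31.200) on WD. Then |SW| = |W − S| = 39.608.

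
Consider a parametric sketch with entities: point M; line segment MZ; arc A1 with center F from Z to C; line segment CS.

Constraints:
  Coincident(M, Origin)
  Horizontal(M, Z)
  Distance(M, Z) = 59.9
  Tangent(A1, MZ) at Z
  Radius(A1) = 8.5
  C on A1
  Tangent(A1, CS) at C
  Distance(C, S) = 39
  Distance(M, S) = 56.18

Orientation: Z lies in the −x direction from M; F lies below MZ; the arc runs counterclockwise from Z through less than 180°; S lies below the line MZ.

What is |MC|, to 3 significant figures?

67.4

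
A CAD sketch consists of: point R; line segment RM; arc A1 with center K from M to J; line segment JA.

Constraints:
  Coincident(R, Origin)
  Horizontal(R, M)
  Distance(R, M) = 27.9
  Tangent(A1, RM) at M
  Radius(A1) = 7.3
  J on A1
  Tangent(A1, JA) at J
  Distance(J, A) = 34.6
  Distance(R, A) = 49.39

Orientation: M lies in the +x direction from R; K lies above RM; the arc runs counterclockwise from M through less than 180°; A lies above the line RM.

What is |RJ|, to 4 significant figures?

36.14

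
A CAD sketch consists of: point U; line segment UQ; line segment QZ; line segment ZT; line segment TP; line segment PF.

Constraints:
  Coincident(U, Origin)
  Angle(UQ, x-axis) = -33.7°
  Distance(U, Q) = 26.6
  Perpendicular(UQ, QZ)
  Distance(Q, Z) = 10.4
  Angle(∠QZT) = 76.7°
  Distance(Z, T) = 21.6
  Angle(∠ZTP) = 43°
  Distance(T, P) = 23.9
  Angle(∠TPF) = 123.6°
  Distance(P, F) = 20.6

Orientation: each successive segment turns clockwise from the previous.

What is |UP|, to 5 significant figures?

27.109

U is at the origin; UQ runs at -33.7° with length 26.6, so Q = (22.130, -14.759). The perpendicularity gives QZ at right angles to UQ, so QZ runs at -123.70°; with |QZ| = 10.4, Z = (16.360, -23.411). ∠QZT = 76.7° gives ZT at 133.00° from the x-axis; with |ZT| = 21.6, T = (1.6284, -7.6139). ∠ZTP = 43.0° gives TP at -4.0000° from the x-axis; with |TP| = 23.9, P = (25.470, -9.2811). Then |UP| = |P − U| = 27.109.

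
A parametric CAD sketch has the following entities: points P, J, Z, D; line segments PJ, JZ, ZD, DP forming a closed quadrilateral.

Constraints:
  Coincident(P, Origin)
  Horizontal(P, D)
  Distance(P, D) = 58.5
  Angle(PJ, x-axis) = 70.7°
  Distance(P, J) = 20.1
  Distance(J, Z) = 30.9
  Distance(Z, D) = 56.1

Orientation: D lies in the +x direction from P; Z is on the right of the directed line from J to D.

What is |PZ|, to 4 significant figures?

12.34

Checks: |JZ| = 30.90 ✓; |ZD| = 56.10 ✓.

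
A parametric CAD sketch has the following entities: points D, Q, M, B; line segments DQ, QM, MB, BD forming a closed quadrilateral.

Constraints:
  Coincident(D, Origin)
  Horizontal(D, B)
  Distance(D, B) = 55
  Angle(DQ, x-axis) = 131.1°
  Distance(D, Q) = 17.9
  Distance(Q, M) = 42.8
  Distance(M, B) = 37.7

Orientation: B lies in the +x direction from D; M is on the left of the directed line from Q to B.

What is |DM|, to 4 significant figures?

39.56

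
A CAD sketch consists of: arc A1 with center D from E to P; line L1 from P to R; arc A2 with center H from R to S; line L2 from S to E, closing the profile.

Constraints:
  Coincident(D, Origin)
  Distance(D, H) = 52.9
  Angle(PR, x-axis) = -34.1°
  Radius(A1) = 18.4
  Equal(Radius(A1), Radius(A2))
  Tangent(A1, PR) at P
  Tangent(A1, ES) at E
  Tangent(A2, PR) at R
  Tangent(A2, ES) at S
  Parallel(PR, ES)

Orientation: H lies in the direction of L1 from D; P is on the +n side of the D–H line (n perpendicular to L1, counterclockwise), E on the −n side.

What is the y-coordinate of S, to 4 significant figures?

-44.89

The slot axis is L1's direction at -34.1°, so u = (cos -34.1°, sin -34.1°) = (0.8281, -0.5606) and n = (−sin -34.1°, cos -34.1°) = (0.5606, 0.8281). D is at the origin and H lies 52.9 along u from D, so H = 52.9·u = (43.80, -29.66). Tangency of A1 to both parallel lines with radius 18.4 puts P and E at D ± 18.4·n: P = (10.32, 15.24), E = (-10.32, -15.24). Equal radii place R and S the same way about H: R = H + 18.4·n = (54.12, -14.42), S = H − 18.4·n = (33.49, -44.89). So S.y = -44.89.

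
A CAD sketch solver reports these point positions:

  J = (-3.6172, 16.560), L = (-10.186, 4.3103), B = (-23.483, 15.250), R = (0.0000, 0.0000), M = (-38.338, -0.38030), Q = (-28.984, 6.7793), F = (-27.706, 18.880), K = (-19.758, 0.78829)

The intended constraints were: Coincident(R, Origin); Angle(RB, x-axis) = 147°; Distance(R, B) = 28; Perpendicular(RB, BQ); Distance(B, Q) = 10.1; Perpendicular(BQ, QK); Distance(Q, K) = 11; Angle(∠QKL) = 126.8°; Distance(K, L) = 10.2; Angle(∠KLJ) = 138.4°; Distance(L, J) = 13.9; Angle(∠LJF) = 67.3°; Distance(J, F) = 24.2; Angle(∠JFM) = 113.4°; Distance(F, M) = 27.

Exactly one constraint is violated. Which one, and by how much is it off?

Distance(F, M) = 27 — off by 5.00.

R = (0.00, 0.00) ✓; RB at 147.0° ✓; |RB| = 28.00 ✓; ∠(RB, BQ) = 90.00° ✓; |BQ| = 10.10 ✓; ∠(BQ, QK) = 90.00° ✓; |QK| = 11.00 ✓; ∠QKL = 126.8° ✓; |KL| = 10.20 ✓; ∠KLJ = 138.4° ✓; |LJ| = 13.90 ✓; ∠LJF = 67.30° ✓; |JF| = 24.20 ✓; ∠JFM = 113.4° ✓; |FM| = 22.00 ✗.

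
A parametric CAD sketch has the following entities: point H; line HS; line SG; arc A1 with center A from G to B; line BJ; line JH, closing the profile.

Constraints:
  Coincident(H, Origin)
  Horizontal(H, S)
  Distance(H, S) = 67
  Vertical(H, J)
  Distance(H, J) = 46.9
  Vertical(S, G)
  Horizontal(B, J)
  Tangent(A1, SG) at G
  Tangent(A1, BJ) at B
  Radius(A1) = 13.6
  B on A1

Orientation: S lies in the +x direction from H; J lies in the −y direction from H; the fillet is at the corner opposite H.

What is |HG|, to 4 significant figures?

74.82

H is at the origin; H and S share the same y with |HS| = 67.0 and S on the +x side, so S = (67.00, 0.000). H and J share the same x with |HJ| = 46.9 and J on the −y side, so J = (0.000, -46.90). The virtual corner opposite H is at (67.00, -46.90). The tangent condition forces AG to be normal to SG and A1 meets BJ tangentially, so AB is at right angles to BJ, with radius 13.6, so the center A sits 13.6 in from both sides at A = (53.40, -33.30). That places the tangent points at G = (67.00, -33.30) on SG and B = (53.40, -46.90) on BJ. Then |HG| = |G − H| = 74.82.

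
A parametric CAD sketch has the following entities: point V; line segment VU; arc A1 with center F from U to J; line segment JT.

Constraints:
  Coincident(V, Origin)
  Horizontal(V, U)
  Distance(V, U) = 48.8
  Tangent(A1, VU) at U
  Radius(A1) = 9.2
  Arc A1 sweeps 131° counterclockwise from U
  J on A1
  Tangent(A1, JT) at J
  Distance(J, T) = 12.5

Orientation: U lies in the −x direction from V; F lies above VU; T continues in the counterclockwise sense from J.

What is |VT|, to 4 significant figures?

55.81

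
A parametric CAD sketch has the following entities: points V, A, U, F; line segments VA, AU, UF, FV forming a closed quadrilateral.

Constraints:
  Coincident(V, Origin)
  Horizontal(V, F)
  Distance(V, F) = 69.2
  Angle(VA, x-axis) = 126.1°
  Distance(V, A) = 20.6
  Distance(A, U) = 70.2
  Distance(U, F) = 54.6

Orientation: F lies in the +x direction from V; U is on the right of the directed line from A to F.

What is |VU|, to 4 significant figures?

49.61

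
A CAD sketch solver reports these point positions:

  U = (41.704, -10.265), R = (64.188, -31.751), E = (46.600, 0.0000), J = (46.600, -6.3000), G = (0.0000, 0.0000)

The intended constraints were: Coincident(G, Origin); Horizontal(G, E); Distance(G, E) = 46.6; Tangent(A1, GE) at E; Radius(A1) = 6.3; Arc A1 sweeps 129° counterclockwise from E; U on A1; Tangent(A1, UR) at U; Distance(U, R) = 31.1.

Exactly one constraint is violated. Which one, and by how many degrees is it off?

Tangent(A1, UR) at U — off by 7.30°.

G = (0.00, 0.00) ✓; G.y = 0.00, E.y = 0.00 ✓; |GE| = 46.60 ✓; ∠(JE, EG) = 90.00° ✓; |JE| = 6.300 ✓; bearing(J→U) − bearing(J→E) = 129.0° ✓; |JU| = 6.300 ✓; ∠(JU, UR) = 82.70° ✗; |UR| = 31.10 ✓.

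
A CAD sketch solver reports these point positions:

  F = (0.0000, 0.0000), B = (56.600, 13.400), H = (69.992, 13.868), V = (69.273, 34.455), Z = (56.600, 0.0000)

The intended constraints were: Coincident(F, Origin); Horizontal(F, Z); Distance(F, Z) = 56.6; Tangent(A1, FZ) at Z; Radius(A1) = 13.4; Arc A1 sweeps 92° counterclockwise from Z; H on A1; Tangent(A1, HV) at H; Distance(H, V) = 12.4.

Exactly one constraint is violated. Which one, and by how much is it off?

Distance(H, V) = 12.4 — off by 8.20.

F = (0.00, 0.00) ✓; F.y = 0.00, Z.y = 0.00 ✓; |FZ| = 56.60 ✓; ∠(BZ, ZF) = 90.00° ✓; |BZ| = 13.40 ✓; bearing(B→H) − bearing(B→Z) = 92.00° ✓; |BH| = 13.40 ✓; ∠(BH, HV) = 90.00° ✓; |HV| = 20.60 ✗.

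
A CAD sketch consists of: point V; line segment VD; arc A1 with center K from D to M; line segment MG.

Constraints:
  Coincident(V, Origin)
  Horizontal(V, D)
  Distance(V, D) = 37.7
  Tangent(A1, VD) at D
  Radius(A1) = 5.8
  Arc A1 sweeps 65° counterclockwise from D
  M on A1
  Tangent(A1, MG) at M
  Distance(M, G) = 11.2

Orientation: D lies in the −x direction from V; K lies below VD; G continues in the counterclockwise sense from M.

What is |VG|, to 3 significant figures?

49.6

V is at the origin; VD is horizontal with |VD| = 37.7 and D on the −x side, so D = (-37.7, 0.00). Since A1 is tangent to VD there, KD ⟂ VD, so K = D + (0, -5.8) = (-37.7, -5.80). On A1, D sits at bearing 90° from K; a 65° counterclockwise sweep puts M at bearing 155°, so M = K + 5.8·(cos 155°, sin 155°) = (-43.0, -3.35). Since A1 is tangent to MG there, KM ⟂ MG, so MG runs along (−sin 155°, cos 155°); with |MG| = 11.2, G = (-47.7, -13.5). Then |VG| = |G − V| = 49.6.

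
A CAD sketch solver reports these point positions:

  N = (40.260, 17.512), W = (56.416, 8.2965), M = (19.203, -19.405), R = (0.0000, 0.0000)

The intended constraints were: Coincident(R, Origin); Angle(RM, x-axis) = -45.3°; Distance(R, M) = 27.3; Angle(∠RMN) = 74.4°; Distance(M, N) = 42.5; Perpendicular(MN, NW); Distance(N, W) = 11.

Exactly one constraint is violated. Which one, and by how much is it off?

Distance(N, W) = 11 — off by 7.60.

R = (0.00, 0.00) ✓; RM at -45.30° ✓; |RM| = 27.30 ✓; ∠RMN = 74.40° ✓; |MN| = 42.50 ✓; ∠(MN, NW) = 90.00° ✓; |NW| = 18.60 ✗.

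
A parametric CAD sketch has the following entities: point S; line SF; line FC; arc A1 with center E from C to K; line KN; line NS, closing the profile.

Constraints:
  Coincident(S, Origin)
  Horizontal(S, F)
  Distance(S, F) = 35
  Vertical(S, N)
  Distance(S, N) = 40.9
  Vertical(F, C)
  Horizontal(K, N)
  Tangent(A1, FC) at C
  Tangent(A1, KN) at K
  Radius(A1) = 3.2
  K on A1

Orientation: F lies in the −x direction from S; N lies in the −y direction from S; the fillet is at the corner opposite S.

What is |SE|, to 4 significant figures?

49.32

S and N share the same x with |SN| = 40.9 and N on the −y side, so N = (0.000, -40.90). The virtual corner opposite S is at (-35.00, -40.90). Tangency of A1 to FC means the radius EC is perpendicular to FC and tangency of A1 to KN means the radius EK is perpendicular to KN, with radius 3.2, so the center E sits 3.2 in from both sides at E = (-31.80, -37.70). Then |SE| = |E − S| = 49.32.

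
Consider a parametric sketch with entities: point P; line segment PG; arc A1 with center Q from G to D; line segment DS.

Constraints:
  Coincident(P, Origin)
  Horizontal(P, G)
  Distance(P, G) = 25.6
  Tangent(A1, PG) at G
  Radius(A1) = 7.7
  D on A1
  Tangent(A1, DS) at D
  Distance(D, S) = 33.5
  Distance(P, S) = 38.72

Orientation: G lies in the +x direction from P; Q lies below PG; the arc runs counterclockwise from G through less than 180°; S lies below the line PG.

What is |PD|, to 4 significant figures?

19.03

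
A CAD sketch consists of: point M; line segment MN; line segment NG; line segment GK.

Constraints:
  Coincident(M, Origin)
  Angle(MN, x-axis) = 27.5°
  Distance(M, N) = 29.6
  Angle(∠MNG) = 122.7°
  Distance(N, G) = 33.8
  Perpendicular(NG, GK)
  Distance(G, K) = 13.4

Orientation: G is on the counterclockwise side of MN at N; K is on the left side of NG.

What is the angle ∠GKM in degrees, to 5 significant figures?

103.01°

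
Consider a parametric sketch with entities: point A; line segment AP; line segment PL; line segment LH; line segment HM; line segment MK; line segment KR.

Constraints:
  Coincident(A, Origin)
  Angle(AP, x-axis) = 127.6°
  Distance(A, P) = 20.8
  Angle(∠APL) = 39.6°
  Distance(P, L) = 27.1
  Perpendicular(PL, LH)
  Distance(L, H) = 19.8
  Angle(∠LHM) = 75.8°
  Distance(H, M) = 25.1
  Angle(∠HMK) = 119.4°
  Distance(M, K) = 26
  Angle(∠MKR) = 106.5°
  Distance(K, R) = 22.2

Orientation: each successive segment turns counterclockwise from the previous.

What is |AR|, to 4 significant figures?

36.39

A is at the origin; AP runs at 127.6° with length 20.8, so P = (-12.69, 16.48). ∠APL = 39.6° gives PL at -92.00° from the x-axis; with |PL| = 27.1, L = (-13.64, -10.60). The perpendicularity gives LH at right angles to PL, so LH runs at -2.000°; with |LH| = 19.8, H = (6.151, -11.29). ∠LHM = 75.8° gives HM at 102.2° from the x-axis; with |HM| = 25.1, M = (0.8469, 13.24). ∠HMK = 119.4° gives MK at 162.8° from the x-axis; with |MK| = 26.0, K = (-23.99, 20.93). ∠MKR = 106.5° gives KR at -123.7° from the x-axis; with |KR| = 22.2, R = (-36.31, 2.457). Then |AR| = |R − A| = 36.39.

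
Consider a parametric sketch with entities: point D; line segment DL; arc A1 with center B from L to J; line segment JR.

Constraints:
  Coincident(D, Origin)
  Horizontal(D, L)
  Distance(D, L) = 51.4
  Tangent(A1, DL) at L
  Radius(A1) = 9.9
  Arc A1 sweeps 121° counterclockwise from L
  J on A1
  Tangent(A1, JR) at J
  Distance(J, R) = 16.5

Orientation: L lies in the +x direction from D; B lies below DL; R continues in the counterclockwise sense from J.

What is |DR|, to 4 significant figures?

59.10

On A1, L sits at bearing 90° from B; a 121° counterclockwise sweep puts J at bearing 211°, so J = B + 9.9·(cos 211°, sin 211°) = (42.91, -15.00). Tangency of A1 to JR means the radius BJ is perpendicular to JR, so JR runs along (−sin 211°, cos 211°); with |JR| = 16.5, R = (51.41, -29.14). Then |DR| = |R − D| = 59.10.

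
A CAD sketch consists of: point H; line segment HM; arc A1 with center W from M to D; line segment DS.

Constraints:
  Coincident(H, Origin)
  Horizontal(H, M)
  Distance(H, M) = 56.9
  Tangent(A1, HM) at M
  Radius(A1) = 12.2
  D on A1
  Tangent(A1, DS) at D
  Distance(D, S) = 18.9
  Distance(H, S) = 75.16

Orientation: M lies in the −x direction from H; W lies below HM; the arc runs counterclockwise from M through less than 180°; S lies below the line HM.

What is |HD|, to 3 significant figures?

70.3

Checks: |HM| = 56.90 ✓; |WD| = 12.20 ✓; ∠(WD, DS) = 90.00° ✓; |DS| = 18.90 ✓; |HS| = 75.16 ✓.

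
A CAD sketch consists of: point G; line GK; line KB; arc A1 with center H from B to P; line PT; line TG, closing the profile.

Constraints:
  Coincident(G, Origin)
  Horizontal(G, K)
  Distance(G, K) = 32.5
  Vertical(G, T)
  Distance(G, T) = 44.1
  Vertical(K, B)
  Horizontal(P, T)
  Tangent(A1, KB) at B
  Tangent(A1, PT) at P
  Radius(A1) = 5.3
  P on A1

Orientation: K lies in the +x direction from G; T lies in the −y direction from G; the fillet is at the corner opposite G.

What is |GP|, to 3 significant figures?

51.8

G is at the origin; G and K share the same y with |GK| = 32.5 and K on the +x side, so K = (32.5, 0.00). GT is vertical with |GT| = 44.1 and T on the −y side, so T = (0.00, -44.1). The virtual corner opposite G is at (32.5, -44.1). Tangency of A1 to KB means the radius HB is perpendicular to KB and tangency of A1 to PT means the radius HP is perpendicular to PT, with radius 5.3, so the center H sits 5.3 in from both sides at H = (27.2, -38.8). That places the tangent points at B = (32.5, -38.8) on KB and P = (27.2, -44.1) on PT. Then |GP| = |P − G| = 51.8.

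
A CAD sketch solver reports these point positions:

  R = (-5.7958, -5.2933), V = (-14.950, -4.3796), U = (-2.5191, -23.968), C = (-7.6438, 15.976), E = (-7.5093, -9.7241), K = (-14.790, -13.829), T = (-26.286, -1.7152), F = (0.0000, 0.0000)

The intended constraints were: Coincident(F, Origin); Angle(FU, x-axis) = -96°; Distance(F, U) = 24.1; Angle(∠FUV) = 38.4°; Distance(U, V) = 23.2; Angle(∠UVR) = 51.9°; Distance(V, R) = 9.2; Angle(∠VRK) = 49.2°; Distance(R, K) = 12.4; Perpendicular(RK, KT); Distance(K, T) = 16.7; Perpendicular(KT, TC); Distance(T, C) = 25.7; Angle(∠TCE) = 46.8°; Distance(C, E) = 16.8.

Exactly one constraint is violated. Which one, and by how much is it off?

Distance(C, E) = 16.8 — off by 8.90.

F = (0.00, 0.00) ✓; FU at -96.00° ✓; |FU| = 24.10 ✓; ∠FUV = 38.40° ✓; |UV| = 23.20 ✓; ∠UVR = 51.90° ✓; |VR| = 9.200 ✓; ∠VRK = 49.20° ✓; |RK| = 12.40 ✓; ∠(RK, KT) = 90.00° ✓; |KT| = 16.70 ✓; ∠(KT, TC) = 90.00° ✓; |TC| = 25.70 ✓; ∠TCE = 46.80° ✓; |CE| = 25.70 ✗.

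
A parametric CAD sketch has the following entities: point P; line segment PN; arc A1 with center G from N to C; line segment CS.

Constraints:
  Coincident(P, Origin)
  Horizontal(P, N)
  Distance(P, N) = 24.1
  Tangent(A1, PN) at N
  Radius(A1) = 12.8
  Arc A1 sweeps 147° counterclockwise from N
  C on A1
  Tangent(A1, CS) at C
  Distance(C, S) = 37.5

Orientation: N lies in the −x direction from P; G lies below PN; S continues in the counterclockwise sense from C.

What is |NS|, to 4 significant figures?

50.31

P is at the origin; PN is horizontal with |PN| = 24.1 and N on the −x side, so N = (-24.10, 0.000). Tangency of A1 to PN means the radius GN is perpendicular to PN, so G = N + (0, -12.8) = (-24.10, -12.80). On A1, N sits at bearing 90° from G; a 147° counterclockwise sweep puts C at bearing 237°, so C = G + 12.8·(cos 237°, sin 237°) = (-31.07, -23.53). Tangency of A1 to CS means the radius GC is perpendicular to CS, so CS runs along (−sin 237°, cos 237°); with |CS| = 37.5, S = (0.3788, -43.96). Then |NS| = |S − N| = 50.31.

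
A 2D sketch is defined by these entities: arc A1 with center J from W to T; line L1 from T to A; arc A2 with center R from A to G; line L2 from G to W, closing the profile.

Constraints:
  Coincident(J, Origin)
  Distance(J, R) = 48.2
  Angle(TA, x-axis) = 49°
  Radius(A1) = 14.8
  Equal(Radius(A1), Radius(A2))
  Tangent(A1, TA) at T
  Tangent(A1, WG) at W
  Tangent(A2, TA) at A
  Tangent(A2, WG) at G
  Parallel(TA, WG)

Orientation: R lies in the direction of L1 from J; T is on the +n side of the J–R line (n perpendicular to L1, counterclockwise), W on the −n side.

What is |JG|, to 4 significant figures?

50.42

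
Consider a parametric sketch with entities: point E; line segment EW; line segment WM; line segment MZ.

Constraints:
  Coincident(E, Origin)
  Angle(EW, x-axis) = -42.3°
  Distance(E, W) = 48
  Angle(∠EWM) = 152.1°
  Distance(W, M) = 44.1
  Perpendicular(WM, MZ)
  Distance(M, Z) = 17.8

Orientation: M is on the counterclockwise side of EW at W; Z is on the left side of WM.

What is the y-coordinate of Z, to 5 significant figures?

-26.031

∠EWM = 152.1°, so WM runs at -42.3° + (180° − 152.1°) = -14.400° from the x-axis; with |WM| = 44.1, M = W + 44.1·(cos -14.400°, sin -14.400°) = (78.217, -43.272). WM ⟂ MZ; with |MZ| = 17.8 on the left of WM, Z = M + 17.8·(0.24869, 0.96858) = (82.643, -26.031). So Z.y = -26.031.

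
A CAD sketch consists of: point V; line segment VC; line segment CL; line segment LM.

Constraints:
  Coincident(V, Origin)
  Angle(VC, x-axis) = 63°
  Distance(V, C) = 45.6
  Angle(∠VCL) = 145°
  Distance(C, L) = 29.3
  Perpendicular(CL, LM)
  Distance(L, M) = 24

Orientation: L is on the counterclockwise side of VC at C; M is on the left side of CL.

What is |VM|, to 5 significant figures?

66.688

V is at the origin; VC runs at 63.0° with length 45.6, so C = 45.6·(cos 63.0°, sin 63.0°) = (20.702, 40.630). ∠VCL = 145.0°, so CL runs at 63.0° + (180° − 145.0°) = 98.000° from the x-axis; with |CL| = 29.3, L = C + 29.3·(cos 98.000°, sin 98.000°) = (16.624, 69.645). CL is perpendicular to LM; with |LM| = 24.0 on the left of CL, M = L + 24.0·(-0.99027, -0.13917) = (-7.1422, 66.305). Then |VM| = |M − V| = 66.688.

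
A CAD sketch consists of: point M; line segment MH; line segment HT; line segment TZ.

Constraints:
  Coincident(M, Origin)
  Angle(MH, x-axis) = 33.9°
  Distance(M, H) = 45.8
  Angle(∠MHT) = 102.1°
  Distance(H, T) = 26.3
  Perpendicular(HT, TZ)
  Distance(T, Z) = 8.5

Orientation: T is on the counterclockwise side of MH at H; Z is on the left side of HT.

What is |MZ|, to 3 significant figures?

51.0

∠MHT = 102.1°, so HT runs at 33.9° + (180° − 102.1°) = 112° from the x-axis; with |HT| = 26.3, T = H + 26.3·(cos 112°, sin 112°) = (28.2, 50.0). The perpendicularity gives TZ at right angles to HT; with |TZ| = 8.5 on the left of HT, Z = T + 8.5·(-0.928, -0.371) = (20.4, 46.8). Then |MZ| = |Z − M| = 51.0.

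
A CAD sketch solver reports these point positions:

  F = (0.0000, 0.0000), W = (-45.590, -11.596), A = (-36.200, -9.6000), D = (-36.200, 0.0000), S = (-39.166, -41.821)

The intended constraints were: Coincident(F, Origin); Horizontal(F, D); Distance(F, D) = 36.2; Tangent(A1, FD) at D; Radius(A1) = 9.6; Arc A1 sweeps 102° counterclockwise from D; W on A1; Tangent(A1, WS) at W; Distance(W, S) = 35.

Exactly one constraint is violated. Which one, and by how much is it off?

Distance(W, S) = 35 — off by 4.10.

F = (0.00, 0.00) ✓; F.y = 0.00, D.y = 0.00 ✓; |FD| = 36.20 ✓; ∠(AD, DF) = 90.00° ✓; |AD| = 9.600 ✓; bearing(A→W) − bearing(A→D) = 102.0° ✓; |AW| = 9.600 ✓; ∠(AW, WS) = 90.00° ✓; |WS| = 30.90 ✗.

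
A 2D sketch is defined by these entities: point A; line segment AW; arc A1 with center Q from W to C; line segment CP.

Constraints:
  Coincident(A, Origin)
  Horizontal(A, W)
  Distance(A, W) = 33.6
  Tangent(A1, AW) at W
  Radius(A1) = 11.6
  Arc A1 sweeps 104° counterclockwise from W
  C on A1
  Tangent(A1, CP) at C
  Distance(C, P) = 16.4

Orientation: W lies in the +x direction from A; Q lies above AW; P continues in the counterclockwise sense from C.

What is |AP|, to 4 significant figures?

50.90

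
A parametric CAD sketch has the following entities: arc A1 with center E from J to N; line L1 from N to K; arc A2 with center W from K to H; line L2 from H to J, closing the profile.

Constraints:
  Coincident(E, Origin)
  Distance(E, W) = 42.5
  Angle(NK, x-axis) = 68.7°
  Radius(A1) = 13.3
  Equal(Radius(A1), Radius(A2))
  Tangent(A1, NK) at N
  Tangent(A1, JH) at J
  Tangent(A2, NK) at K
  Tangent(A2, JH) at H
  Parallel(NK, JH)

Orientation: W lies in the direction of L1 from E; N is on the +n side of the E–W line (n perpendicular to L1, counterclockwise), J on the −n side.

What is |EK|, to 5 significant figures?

44.532

The slot axis is L1's direction at 68.7°, so u = (cos 68.7°, sin 68.7°) = (0.36325, 0.93169) and n = (−sin 68.7°, cos 68.7°) = (-0.93169, 0.36325). E is at the origin and W lies 42.5 along u from E, so W = 42.5·u = (15.438, 39.597). Tangency of A1 to both parallel lines with radius 13.3 puts N and J at E ± 13.3·n: N = (-12.391, 4.8312), J = (12.391, -4.8312). Equal radii place K and H the same way about W: K = W + 13.3·n = (3.0467, 44.428), H = W − 13.3·n = (27.830, 34.766). Then |EK| = |K − E| = 44.532.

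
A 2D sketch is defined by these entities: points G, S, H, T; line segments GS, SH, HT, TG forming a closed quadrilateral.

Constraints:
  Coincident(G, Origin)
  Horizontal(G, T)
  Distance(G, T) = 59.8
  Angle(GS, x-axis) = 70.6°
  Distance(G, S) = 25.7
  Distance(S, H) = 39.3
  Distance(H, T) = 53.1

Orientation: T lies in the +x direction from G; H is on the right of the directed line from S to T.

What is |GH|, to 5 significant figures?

17.481

Checks: G.y = 0.00, T.y = 0.00 ✓; |SH| = 39.30 ✓; |HT| = 53.10 ✓.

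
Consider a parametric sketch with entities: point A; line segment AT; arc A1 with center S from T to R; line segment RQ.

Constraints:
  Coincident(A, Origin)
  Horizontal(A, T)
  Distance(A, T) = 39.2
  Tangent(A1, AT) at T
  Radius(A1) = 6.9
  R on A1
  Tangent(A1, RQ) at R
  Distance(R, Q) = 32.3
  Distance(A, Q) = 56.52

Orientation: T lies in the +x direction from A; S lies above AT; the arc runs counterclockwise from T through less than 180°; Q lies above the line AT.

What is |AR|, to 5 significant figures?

46.702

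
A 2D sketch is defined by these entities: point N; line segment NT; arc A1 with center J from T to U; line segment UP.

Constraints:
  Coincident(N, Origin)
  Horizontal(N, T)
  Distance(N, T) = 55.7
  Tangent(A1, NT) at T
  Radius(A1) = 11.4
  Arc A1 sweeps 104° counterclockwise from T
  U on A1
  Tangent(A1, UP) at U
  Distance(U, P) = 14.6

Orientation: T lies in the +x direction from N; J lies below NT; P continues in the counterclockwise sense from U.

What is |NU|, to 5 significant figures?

46.830

N is at the origin; N and T share the same y with |NT| = 55.7 and T on the +x side, so T = (55.700, 0.0000). Tangency of A1 to NT means the radius JT is perpendicular to NT, so J = T + (0, -11.4) = (55.700, -11.400). On A1, T sits at bearing 90° from J; a 104° counterclockwise sweep puts U at bearing 194°, so U = J + 11.4·(cos 194°, sin 194°) = (44.639, -14.158). Then |NU| = |U − N| = 46.830.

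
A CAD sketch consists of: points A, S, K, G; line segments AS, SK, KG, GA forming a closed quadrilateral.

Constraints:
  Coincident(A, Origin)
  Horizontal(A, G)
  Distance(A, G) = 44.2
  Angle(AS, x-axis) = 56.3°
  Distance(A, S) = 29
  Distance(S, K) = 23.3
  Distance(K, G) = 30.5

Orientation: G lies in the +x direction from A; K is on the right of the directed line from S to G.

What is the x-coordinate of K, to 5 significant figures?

13.715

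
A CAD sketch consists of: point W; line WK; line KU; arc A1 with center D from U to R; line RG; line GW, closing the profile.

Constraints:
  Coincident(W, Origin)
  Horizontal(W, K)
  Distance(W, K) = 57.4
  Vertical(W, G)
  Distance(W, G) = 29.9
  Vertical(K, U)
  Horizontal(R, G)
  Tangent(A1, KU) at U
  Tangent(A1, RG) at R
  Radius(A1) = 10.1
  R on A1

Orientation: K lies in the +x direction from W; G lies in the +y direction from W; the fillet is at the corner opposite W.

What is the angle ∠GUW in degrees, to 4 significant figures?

29.01°

W is at the origin; W and K share the same y with |WK| = 57.4 and K on the +x side, so K = (57.40, 0.000). W and G share the same x with |WG| = 29.9 and G on the +y side, so G = (0.000, 29.90). The virtual corner opposite W is at (57.40, 29.90). A1 meets KU tangentially, so DU is at right angles to KU and tangency of A1 to RG means the radius DR is perpendicular to RG, with radius 10.1, so the center D sits 10.1 in from both sides at D = (47.30, 19.80). That places the tangent points at U = (57.40, 19.80) on KU and R = (47.30, 29.90) on RG. Then cos ∠GUW = UG·UW / (|UG||UW|), giving 29.01°.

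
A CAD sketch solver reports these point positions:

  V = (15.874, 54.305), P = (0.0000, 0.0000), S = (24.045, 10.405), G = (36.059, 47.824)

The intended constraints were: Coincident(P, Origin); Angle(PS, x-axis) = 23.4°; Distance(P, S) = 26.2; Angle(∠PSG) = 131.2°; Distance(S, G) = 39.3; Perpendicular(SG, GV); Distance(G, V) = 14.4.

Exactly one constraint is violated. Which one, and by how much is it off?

Distance(G, V) = 14.4 — off by 6.80.

P = (0.00, 0.00) ✓; PS at 23.40° ✓; |PS| = 26.20 ✓; ∠PSG = 131.2° ✓; |SG| = 39.30 ✓; ∠(SG, GV) = 90.00° ✓; |GV| = 21.20 ✗.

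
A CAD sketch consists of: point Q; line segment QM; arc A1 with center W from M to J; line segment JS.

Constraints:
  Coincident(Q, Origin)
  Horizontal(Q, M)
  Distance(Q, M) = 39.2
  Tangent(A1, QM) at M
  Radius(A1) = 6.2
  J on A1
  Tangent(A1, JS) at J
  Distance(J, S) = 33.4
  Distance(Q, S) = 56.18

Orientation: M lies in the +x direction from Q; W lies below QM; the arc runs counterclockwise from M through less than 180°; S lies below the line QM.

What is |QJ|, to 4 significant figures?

33.91

Q is at the origin; QM is horizontal with |QM| = 39.2 and M on the +x side, so M = (39.20, 0.000). Since A1 is tangent to QM there, WM ⟂ QM, so W = M + (0, -6.2) = (39.20, -6.200). Since WJ ⟂ JS (tangency), |WS| = √(6.2² + 33.4²) = 33.97 regardless of where J sits on A1. So S lies on both circle(Q, 56.18) and circle(W, 33.97); the below-QM intersection is S = (39.27, -40.17). J is the foot of the tangent from S: J = (33.11, -7.345).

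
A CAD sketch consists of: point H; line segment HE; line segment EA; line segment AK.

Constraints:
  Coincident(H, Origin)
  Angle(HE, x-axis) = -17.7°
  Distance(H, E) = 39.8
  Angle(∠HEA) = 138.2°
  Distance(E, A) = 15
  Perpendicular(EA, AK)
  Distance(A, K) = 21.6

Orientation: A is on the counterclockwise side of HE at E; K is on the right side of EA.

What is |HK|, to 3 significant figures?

65.7

H is at the origin; HE runs at -17.7° with length 39.8, so E = 39.8·(cos -17.7°, sin -17.7°) = (37.9, -12.1). ∠HEA = 138.2°, so EA runs at -17.7° + (180° − 138.2°) = 24.1° from the x-axis; with |EA| = 15.0, A = E + 15.0·(cos 24.1°, sin 24.1°) = (51.6, -5.98). The perpendicularity gives AK at right angles to EA; with |AK| = 21.6 on the right of EA, K = A + 21.6·(0.408, -0.913) = (60.4, -25.7). Then |HK| = |K − H| = 65.7.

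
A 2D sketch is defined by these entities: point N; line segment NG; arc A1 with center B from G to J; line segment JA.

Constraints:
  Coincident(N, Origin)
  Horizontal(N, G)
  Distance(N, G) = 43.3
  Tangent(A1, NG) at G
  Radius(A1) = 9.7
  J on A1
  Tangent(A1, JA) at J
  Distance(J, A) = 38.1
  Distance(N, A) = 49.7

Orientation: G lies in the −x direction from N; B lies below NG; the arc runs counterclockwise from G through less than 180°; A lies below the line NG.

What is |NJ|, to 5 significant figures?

52.872

N is at the origin; NG is horizontal with |NG| = 43.3 and G on the −x side, so G = (-43.300, 0.0000). Since A1 is tangent to NG there, BG ⟂ NG, so B = G + (0, -9.7) = (-43.300, -9.7000). Since BJ ⟂ JA (tangency), |BA| = √(9.7² + 38.1²) = 39.315 regardless of where J sits on A1. So A lies on both circle(N, 49.7) and circle(B, 39.315); the below-NG intersection is A = (-23.614, -43.732). J is the foot of the tangent from A: J = (-50.239, -16.478).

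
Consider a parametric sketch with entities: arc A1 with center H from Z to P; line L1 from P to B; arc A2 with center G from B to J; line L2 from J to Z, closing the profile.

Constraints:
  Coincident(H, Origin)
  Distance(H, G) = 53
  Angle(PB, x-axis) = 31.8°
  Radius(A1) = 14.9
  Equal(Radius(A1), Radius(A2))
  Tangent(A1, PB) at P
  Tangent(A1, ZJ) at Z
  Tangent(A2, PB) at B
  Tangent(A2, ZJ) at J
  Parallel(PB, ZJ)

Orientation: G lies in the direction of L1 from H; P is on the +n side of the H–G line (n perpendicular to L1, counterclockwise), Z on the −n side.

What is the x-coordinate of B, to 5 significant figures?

37.193

The slot axis is L1's direction at 31.8°, so u = (cos 31.8°, sin 31.8°) = (0.84989, 0.52696) and n = (−sin 31.8°, cos 31.8°) = (-0.52696, 0.84989). H is at the origin and G lies 53.0 along u from H, so G = 53.0·u = (45.044, 27.929). Tangency of A1 to both parallel lines with radius 14.9 puts P and Z at H ± 14.9·n: P = (-7.8516, 12.663), Z = (7.8516, -12.663). Equal radii place B and J the same way about G: B = G + 14.9·n = (37.193, 40.592), J = G − 14.9·n = (52.896, 15.265). So B.x = 37.193.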